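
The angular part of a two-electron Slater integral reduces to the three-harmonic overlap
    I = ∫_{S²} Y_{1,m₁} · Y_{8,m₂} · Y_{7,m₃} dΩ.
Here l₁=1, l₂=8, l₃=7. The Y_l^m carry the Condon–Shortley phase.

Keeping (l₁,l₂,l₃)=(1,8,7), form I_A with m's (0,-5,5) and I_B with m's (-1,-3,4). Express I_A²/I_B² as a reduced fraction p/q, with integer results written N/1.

Shared (l₁,l₂,l₃)=(1,8,7): N and (l;000)² cancel in I_A²/I_B².
A: Δ = 2!·0!·14!/17! = 1/2040; Racah Σ t=1..1: t=1:−1/958003200 = -1/958003200; ⇒ 3j(1 8 7; 0 -5 5)² = 13/680, sgn -1
B: Δ = 2!·0!·14!/17! = 1/2040; Racah Σ t=2..2: t=2:+1/479001600 = 1/479001600; ⇒ 3j(1 8 7; -1 -3 4)² = 1/204, sgn -1
I_A²/I_B² = (13/680)/(1/204) = 39/10

39/10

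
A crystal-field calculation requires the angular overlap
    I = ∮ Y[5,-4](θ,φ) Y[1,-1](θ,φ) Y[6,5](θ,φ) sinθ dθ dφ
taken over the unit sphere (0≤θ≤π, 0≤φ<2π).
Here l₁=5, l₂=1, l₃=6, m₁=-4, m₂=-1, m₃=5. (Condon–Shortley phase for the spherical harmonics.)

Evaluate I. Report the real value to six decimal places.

Rules hold: Σm=0, L=12 even, 4≤6≤6.
N = 11·3·13 = 429
Δ = 0!·10!·2!/13! = 1/858
Racah Σ t=0..0: t=0:+1/14400 = 1/14400
⇒ 3j(5 1 6; 0 0 0)² = 6/143, sgn +1
Racah Σ t=0..0: t=0:+1/725760 = 1/725760
⇒ 3j(5 1 6; -4 -1 5)² = 5/78, sgn -1
4πI² = N·(3j₀)²·(3jₘ)² = 15/13
I = -1·√(1.15385/4π) = -0.30301841

-0.303018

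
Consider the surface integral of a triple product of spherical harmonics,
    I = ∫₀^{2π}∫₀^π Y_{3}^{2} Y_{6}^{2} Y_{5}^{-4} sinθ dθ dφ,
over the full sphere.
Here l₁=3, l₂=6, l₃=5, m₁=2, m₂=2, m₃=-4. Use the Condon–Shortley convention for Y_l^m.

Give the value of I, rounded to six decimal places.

-0.139560

m-sum 0 ✓  L=14 even ✓  3≤5≤9 ✓
Π(2lᵢ+1) = 7×13×11 = 1001
triangle coeff Δ(3,6,5) = 1/675675
Σ_t [1,3]: t=1:−1/8640 t=2:+1/2304 t=3:−1/8640 = 7/34560
(3j)²=7/429 [(3 6 5; 0 0 0)], sign=-1
Σ_t [0,1]: t=0:+1/967680 t=1:−1/60480 = -1/64512
(3j)²=15/1001 [(3 6 5; 2 2 -4)], sign=+1
⇒ 4πI² = 35/143
I = (-1)√(35/143/(4π)) = -0.13956004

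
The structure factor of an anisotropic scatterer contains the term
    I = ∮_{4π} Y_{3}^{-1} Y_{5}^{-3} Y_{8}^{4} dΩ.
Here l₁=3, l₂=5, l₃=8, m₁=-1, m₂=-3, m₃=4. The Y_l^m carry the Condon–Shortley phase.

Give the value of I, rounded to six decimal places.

0.228801

Checks pass: Σm=0; 16 even; l₃=8∈[2,8].
(2·3+1)(2·5+1)(2·8+1) = 1309
Δ: 0! 6! 10! / 17! → 1/136136
sum: t=0:+1/518400 = 1/518400
3j²(3 5 8; 0 0 0) = Δ·Π!·Σ² = 56/2431  (sign +1)
sum: t=0:+1/3870720 = 1/3870720
3j²(3 5 8; -1 -3 4) = Δ·Π!·Σ² = 135/6188  (sign +1)
combine: 4πI² = 1309·56/2431·135/6188 = 1890/2873
take √, sign +1: I = 0.22880113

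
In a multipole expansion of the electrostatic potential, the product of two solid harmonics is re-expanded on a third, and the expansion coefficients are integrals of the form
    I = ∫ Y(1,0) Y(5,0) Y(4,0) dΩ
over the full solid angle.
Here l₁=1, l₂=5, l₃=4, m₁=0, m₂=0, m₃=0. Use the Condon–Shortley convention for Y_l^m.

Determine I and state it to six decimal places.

Rules hold: Σm=0, L=10 even, 4≤4≤6.
N = 3·11·9 = 297
Δ = 2!·0!·8!/11! = 1/495
Racah Σ t=1..1: t=1:−1/576 = -1/576
⇒ 3j(1 5 4; 0 0 0)² = 5/99, sgn -1
(m-triple is (0,0,0) — same symbol as above.)
4πI² = N·(3j₀)²·(3jₘ)² = 25/33
I = +1·√(0.757576/4π) = 0.24553200

0.245532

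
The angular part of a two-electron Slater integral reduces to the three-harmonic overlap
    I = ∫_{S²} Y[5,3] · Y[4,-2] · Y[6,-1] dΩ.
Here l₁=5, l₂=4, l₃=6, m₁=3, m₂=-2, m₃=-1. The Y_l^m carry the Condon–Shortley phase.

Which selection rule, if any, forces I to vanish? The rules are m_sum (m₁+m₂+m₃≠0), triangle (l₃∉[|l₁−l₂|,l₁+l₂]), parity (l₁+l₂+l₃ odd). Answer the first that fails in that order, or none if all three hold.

parity

m₁+m₂+m₃ = 3 − 2 − 1 = 0  ✓
triangle: |5−4|=1 ≤ l₃=6 ≤ 5+4=9  ✓
parity: l₁+l₂+l₃ = 15 is odd  ✗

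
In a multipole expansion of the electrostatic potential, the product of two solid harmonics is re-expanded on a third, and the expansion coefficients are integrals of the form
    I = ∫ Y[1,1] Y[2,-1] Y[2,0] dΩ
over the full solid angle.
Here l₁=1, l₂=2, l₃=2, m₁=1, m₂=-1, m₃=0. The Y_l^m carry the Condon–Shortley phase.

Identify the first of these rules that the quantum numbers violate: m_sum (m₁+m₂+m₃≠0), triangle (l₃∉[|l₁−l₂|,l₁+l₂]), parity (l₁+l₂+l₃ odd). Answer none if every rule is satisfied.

m₁+m₂+m₃ = 1 − 1 + 0 = 0  ✓
triangle: |1−2|=1 ≤ l₃=2 ≤ 1+2=3  ✓
parity: l₁+l₂+l₃ = 5 is odd  ✗

parity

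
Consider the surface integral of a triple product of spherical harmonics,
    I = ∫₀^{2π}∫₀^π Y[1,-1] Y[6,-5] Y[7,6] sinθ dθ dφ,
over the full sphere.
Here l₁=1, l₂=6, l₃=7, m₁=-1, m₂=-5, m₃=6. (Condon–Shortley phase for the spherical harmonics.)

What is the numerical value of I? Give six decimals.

m-sum 0 ✓  L=14 even ✓  5≤7≤7 ✓
Π(2lᵢ+1) = 3×13×15 = 585
triangle coeff Δ(1,6,7) = 1/1365
Σ_t [0,0]: t=0:+1/518400 = 1/518400
(3j)²=7/195 [(1 6 7; 0 0 0)], sign=-1
Σ_t [0,0]: t=0:+1/79833600 = 1/79833600
(3j)²=2/35 [(1 6 7; -1 -5 6)], sign=-1
⇒ 4πI² = 6/5
I = (+1)√(6/5/(4π)) = 0.30901936

0.309019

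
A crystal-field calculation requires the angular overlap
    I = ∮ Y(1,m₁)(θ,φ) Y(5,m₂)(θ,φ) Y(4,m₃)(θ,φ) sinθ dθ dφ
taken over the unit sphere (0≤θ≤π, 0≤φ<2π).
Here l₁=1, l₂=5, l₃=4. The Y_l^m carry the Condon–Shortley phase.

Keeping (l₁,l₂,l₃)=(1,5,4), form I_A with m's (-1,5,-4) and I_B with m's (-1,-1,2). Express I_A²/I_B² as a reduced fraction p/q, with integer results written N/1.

l's match ⇒ only the (l;m) 3-j factors differ between A and B.
A: triangle coeff Δ(1,5,4) = 1/495; Σ_t [2,2]: t=2:+1/80640 = 1/80640; (3j)²=1/11 [(1 5 4; -1 5 -4)], sign=+1
B: triangle coeff Δ(1,5,4) = 1/495; Σ_t [2,2]: t=2:+1/2880 = 1/2880; (3j)²=2/165 [(1 5 4; -1 -1 2)], sign=+1
I_A²/I_B² = (1/11)/(2/165) = 15/2

15/2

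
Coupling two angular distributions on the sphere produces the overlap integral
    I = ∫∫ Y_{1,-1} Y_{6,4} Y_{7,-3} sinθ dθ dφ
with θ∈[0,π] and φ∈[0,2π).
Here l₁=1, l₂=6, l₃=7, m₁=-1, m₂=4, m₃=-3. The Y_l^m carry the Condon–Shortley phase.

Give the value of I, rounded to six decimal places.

Checks pass: Σm=0; 14 even; l₃=7∈[5,7].
(2·1+1)(2·6+1)(2·7+1) = 585
Δ: 0! 2! 12! / 15! → 1/1365
sum: t=0:+1/518400 = 1/518400
3j²(1 6 7; 0 0 0) = Δ·Π!·Σ² = 7/195  (sign -1)
sum: t=0:+1/14515200 = 1/14515200
3j²(1 6 7; -1 4 -3) = Δ·Π!·Σ² = 2/455  (sign +1)
combine: 4πI² = 585·7/195·2/455 = 6/65
take √, sign -1: I = -0.08570655

-0.085707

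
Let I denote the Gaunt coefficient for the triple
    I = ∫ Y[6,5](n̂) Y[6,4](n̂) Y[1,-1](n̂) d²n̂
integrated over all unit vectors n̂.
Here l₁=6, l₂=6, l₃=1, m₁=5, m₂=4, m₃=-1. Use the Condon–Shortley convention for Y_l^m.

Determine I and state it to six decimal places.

0.000000

m-sum = 5 + 4 − 1 = 8 ≠ 0 ⇒ I = 0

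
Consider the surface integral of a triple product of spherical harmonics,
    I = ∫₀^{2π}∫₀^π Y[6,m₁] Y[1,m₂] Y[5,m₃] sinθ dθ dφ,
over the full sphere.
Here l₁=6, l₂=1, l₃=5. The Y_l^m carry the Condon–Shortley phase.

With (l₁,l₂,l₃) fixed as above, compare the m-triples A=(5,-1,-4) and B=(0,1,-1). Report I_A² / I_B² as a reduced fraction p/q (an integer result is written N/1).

11/3

Shared (l₁,l₂,l₃)=(6,1,5): N and (l;000)² cancel in I_A²/I_B².
A: Δ = 2!·10!·0!/13! = 1/858; Racah Σ t=0..0: t=0:+1/725760 = 1/725760; ⇒ 3j(6 1 5; 5 -1 -4)² = 5/78, sgn -1
B: Δ = 2!·10!·0!/13! = 1/858; Racah Σ t=2..2: t=2:+1/34560 = 1/34560; ⇒ 3j(6 1 5; 0 1 -1)² = 5/286, sgn +1
I_A²/I_B² = (5/78)/(5/286) = 11/3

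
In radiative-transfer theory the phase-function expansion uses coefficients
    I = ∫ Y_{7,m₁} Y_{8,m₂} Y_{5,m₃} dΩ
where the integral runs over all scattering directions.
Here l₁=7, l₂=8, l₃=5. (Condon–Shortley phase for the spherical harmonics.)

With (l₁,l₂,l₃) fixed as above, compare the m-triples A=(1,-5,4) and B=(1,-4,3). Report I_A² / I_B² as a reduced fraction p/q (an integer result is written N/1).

13/18

Shared (l₁,l₂,l₃)=(7,8,5): N and (l;000)² cancel in I_A²/I_B².
A: Δ = 10!·4!·6!/21! = 1/814773960; Racah Σ t=2..3: t=2:+1/232243200 t=3:−1/130636800 = -1/298598400; ⇒ 3j(7 8 5; 1 -5 4)² = 7/1292, sgn +1
B: Δ = 10!·4!·6!/21! = 1/814773960; Racah Σ t=2..4: t=2:+1/92897280 t=3:−1/21772800 t=4:+1/49766400 = -1/66355200; ⇒ 3j(7 8 5; 1 -4 3)² = 63/8398, sgn -1
I_A²/I_B² = (7/1292)/(63/8398) = 13/18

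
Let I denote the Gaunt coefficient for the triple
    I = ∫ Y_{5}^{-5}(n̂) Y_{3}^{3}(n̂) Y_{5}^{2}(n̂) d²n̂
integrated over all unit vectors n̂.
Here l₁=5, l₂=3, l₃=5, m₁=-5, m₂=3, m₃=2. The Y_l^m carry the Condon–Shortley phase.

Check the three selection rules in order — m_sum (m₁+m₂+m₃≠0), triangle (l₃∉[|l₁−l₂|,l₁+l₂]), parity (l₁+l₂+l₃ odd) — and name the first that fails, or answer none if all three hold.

parity

m₁+m₂+m₃ = -5 + 3 + 2 = 0  ✓
triangle: |5−3|=2 ≤ l₃=5 ≤ 5+3=8  ✓
parity: l₁+l₂+l₃ = 13 is odd  ✗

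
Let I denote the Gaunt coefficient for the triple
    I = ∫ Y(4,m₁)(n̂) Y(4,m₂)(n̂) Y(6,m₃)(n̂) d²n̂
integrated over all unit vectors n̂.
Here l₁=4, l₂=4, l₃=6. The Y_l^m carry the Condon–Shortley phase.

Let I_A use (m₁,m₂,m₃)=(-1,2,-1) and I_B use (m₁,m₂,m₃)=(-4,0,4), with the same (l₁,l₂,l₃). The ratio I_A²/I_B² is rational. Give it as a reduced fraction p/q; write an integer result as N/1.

21/80

Same 4,4,6: normalisation and zero-m 3j drop out of the ratio.
A: Δ: 2! 6! 6! / 15! → 1/1261260; sum: t=0:+1/172800 t=1:−1/5760 t=2:+1/3456 = 7/57600; 3j²(4 4 6; -1 2 -1) = Δ·Π!·Σ² = 21/2860  (sign -1)
B: Δ: 2! 6! 6! / 15! → 1/1261260; sum: t=2:+1/69120 = 1/69120; 3j²(4 4 6; -4 0 4) = Δ·Π!·Σ² = 4/143  (sign +1)
I_A²/I_B² = (21/2860)/(4/143) = 21/80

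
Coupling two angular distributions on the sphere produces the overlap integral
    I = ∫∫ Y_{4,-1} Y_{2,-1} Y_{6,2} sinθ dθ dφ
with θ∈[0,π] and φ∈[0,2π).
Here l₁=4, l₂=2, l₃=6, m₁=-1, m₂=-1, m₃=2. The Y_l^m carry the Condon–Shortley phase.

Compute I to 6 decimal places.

Rules hold: Σm=0, L=12 even, 2≤6≤6.
N = 9·5·13 = 585
Δ = 0!·8!·4!/13! = 1/6435
Racah Σ t=0..0: t=0:+1/2304 = 1/2304
⇒ 3j(4 2 6; 0 0 0)² = 5/143, sgn +1
Racah Σ t=0..0: t=0:+1/4320 = 1/4320
⇒ 3j(4 2 6; -1 -1 2)² = 224/6435, sgn +1
4πI² = N·(3j₀)²·(3jₘ)² = 1120/1573
I = +1·√(0.712015/4π) = 0.23803440

0.238034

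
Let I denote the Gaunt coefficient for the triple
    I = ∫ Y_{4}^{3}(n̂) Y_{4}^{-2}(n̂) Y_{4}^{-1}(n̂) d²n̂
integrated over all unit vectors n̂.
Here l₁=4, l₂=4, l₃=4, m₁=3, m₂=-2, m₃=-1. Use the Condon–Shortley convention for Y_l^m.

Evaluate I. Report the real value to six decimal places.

-0.063661

Checks pass: Σm=0; 12 even; l₃=4∈[0,8].
(2·4+1)(2·4+1)(2·4+1) = 729
Δ: 4! 4! 4! / 13! → 1/450450
sum: t=0:+1/13824 t=1:−1/216 t=2:+1/64 t=3:−1/216 t=4:+1/13824 = 5/768
3j²(4 4 4; 0 0 0) = Δ·Π!·Σ² = 18/1001  (sign +1)
sum: t=0:+1/576 t=1:−1/864 = 1/1728
3j²(4 4 4; 3 -2 -1) = Δ·Π!·Σ² = 5/1287  (sign -1)
combine: 4πI² = 729·18/1001·5/1287 = 7290/143143
take √, sign -1: I = -0.06366105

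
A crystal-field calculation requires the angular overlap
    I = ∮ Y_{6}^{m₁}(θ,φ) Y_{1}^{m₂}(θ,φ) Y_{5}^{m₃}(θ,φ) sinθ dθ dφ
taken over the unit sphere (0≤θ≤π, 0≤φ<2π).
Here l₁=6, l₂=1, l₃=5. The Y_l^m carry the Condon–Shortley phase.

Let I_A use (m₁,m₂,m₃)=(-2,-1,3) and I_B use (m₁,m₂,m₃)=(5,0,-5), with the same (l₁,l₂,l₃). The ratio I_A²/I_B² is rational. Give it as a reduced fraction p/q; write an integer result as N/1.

6/11

l's match ⇒ only the (l;m) 3-j factors differ between A and B.
A: triangle coeff Δ(6,1,5) = 1/858; Σ_t [0,0]: t=0:+1/161280 = 1/161280; (3j)²=1/143 [(6 1 5; -2 -1 3)], sign=+1
B: triangle coeff Δ(6,1,5) = 1/858; Σ_t [1,1]: t=1:−1/3628800 = -1/3628800; (3j)²=1/78 [(6 1 5; 5 0 -5)], sign=-1
I_A²/I_B² = (1/143)/(1/78) = 6/11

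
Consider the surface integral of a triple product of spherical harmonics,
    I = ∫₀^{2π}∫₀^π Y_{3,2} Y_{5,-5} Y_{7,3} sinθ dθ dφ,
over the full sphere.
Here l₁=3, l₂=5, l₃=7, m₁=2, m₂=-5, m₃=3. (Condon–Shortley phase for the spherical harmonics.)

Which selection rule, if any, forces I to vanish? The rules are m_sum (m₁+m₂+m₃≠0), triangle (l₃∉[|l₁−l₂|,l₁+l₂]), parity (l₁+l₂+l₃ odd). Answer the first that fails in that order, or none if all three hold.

parity

Σmᵢ = 0  ✓
l₃∈[|l₁−l₂|,l₁+l₂]=[2,8], have l₃=7  ✓
Σlᵢ = 15 ⇒ odd  ✗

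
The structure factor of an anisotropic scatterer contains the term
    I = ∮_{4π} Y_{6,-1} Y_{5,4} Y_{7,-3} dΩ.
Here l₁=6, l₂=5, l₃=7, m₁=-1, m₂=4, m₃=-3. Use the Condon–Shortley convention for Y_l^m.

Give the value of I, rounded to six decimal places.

Checks pass: Σm=0; 18 even; l₃=7∈[1,11].
(2·6+1)(2·5+1)(2·7+1) = 2145
Δ: 4! 8! 6! / 19! → 1/174594420
sum: t=0:+1/4147200 t=1:−1/207360 t=2:+1/82944 t=3:−1/207360 t=4:+1/4147200 = 1/345600
3j²(6 5 7; 0 0 0) = Δ·Π!·Σ² = 420/46189  (sign -1)
sum: t=3:−1/2488320 t=4:+1/2073600 = 1/12441600
3j²(6 5 7; -1 4 -3) = Δ·Π!·Σ² = 98/138567  (sign +1)
combine: 4πI² = 2145·420/46189·98/138567 = 205800/14919047
take √, sign -1: I = -0.03313197

-0.033132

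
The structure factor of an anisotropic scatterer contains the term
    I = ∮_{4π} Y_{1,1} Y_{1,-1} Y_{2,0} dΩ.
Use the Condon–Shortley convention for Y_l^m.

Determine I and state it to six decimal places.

m-sum 0 ✓  L=4 even ✓  0≤2≤2 ✓
Π(2lᵢ+1) = 3×3×5 = 45
triangle coeff Δ(1,1,2) = 1/30
Σ_t [0,0]: t=0:+1/1 = 1/1
(3j)²=2/15 [(1 1 2; 0 0 0)], sign=+1
Σ_t [0,0]: t=0:+1/4 = 1/4
(3j)²=1/30 [(1 1 2; 1 -1 0)], sign=+1
⇒ 4πI² = 1/5
I = (+1)√(1/5/(4π)) = 0.12615663

0.126157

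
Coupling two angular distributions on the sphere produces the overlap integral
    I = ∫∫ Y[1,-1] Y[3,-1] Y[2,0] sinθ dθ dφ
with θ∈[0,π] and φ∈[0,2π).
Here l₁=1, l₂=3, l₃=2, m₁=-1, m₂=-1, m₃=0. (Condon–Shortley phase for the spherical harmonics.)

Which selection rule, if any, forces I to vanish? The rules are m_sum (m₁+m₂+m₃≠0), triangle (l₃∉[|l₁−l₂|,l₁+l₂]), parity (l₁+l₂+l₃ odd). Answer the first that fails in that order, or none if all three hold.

m₁+m₂+m₃ = -1 − 1 + 0 = -2  ✗
triangle: |1−3|=2 ≤ l₃=2 ≤ 1+3=4
parity: l₁+l₂+l₃ = 6 is even

m_sum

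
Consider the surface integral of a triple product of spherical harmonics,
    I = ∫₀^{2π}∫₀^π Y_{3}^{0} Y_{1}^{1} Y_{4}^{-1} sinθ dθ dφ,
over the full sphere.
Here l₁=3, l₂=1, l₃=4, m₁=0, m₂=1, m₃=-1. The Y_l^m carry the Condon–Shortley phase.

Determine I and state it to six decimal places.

m-sum 0 ✓  L=8 even ✓  2≤4≤4 ✓
Π(2lᵢ+1) = 7×3×9 = 189
triangle coeff Δ(3,1,4) = 1/252
Σ_t [0,0]: t=0:+1/36 = 1/36
(3j)²=4/63 [(3 1 4; 0 0 0)], sign=+1
Σ_t [0,0]: t=0:+1/72 = 1/72
(3j)²=5/126 [(3 1 4; 0 1 -1)], sign=-1
⇒ 4πI² = 10/21
I = (-1)√(10/21/(4π)) = -0.19466390

-0.194664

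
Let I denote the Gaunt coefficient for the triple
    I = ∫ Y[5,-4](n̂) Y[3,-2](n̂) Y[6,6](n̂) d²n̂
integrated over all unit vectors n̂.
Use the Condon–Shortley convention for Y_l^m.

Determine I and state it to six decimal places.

0.207001

Rules hold: Σm=0, L=14 even, 2≤6≤8.
N = 11·7·13 = 1001
Δ = 2!·8!·4!/15! = 1/675675
Racah Σ t=0..2: t=0:+1/8640 t=1:−1/2304 t=2:+1/8640 = -7/34560
⇒ 3j(5 3 6; 0 0 0)² = 7/429, sgn -1
Racah Σ t=1..1: t=1:−1/967680 = -1/967680
⇒ 3j(5 3 6; -4 -2 6)² = 3/91, sgn -1
4πI² = N·(3j₀)²·(3jₘ)² = 7/13
I = +1·√(0.538462/4π) = 0.20700098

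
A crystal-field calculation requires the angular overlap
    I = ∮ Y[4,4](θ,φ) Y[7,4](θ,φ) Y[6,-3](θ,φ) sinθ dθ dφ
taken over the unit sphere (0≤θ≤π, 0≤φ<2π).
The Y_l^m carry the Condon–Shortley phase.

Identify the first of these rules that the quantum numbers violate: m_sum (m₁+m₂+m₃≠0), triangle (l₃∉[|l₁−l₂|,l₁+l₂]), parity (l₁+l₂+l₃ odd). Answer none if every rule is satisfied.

m_sum

Σmᵢ = 5  ✗
l₃∈[|l₁−l₂|,l₁+l₂]=[3,11], have l₃=6
Σlᵢ = 17 ⇒ odd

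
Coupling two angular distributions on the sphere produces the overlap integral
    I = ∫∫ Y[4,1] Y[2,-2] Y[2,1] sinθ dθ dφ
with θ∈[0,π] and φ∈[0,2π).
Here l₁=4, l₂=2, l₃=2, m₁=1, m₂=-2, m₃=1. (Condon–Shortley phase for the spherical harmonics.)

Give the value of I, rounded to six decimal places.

Checks pass: Σm=0; 8 even; l₃=2∈[2,6].
(2·4+1)(2·2+1)(2·2+1) = 225
Δ: 4! 4! 0! / 9! → 1/630
sum: t=2:+1/16 = 1/16
3j²(4 2 2; 0 0 0) = Δ·Π!·Σ² = 2/35  (sign +1)
sum: t=0:+1/144 = 1/144
3j²(4 2 2; 1 -2 1) = Δ·Π!·Σ² = 1/126  (sign -1)
combine: 4πI² = 225·2/35·1/126 = 5/49
take √, sign -1: I = -0.09011188

-0.090112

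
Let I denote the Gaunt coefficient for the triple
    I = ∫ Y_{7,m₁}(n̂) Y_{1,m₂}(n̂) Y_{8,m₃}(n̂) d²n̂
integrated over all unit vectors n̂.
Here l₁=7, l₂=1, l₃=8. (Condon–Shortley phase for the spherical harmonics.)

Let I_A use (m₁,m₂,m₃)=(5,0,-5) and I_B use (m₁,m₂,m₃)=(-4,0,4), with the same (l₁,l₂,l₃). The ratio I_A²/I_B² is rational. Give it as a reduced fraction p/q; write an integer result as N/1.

Shared (l₁,l₂,l₃)=(7,1,8): N and (l;000)² cancel in I_A²/I_B².
A: Δ = 0!·14!·2!/17! = 1/2040; Racah Σ t=0..0: t=0:+1/958003200 = 1/958003200; ⇒ 3j(7 1 8; 5 0 -5)² = 13/680, sgn -1
B: Δ = 0!·14!·2!/17! = 1/2040; Racah Σ t=0..0: t=0:+1/239500800 = 1/239500800; ⇒ 3j(7 1 8; -4 0 4)² = 2/85, sgn +1
I_A²/I_B² = (13/680)/(2/85) = 13/16

13/16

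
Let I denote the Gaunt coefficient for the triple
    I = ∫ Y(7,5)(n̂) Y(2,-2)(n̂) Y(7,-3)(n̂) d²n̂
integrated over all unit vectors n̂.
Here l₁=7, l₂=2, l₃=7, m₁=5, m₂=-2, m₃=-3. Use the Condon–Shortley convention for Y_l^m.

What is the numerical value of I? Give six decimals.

0.139127

Checks pass: Σm=0; 16 even; l₃=7∈[5,9].
(2·7+1)(2·2+1)(2·7+1) = 1125
Δ: 2! 12! 2! / 17! → 1/185640
sum: t=0:+1/2419200 t=1:−1/518400 t=2:+1/2419200 = -1/907200
3j²(7 2 7; 0 0 0) = Δ·Π!·Σ² = 56/3315  (sign +1)
sum: t=0:+1/29030400 = 1/29030400
3j²(7 2 7; 5 -2 -3) = Δ·Π!·Σ² = 99/7735  (sign +1)
combine: 4πI² = 1125·56/3315·99/7735 = 11880/48841
take √, sign +1: I = 0.13912687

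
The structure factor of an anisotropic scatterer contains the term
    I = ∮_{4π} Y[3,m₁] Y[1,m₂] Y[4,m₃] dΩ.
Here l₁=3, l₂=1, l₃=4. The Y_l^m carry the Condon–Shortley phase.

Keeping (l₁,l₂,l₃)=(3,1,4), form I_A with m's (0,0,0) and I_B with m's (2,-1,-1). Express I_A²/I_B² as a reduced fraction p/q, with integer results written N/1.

Same 3,1,4: normalisation and zero-m 3j drop out of the ratio.
A: Δ: 0! 6! 2! / 9! → 1/252; sum: t=0:+1/36 = 1/36; 3j²(3 1 4; 0 0 0) = Δ·Π!·Σ² = 4/63  (sign +1)
B: Δ: 0! 6! 2! / 9! → 1/252; sum: t=0:+1/240 = 1/240; 3j²(3 1 4; 2 -1 -1) = Δ·Π!·Σ² = 1/84  (sign -1)
I_A²/I_B² = (4/63)/(1/84) = 16/3

16/3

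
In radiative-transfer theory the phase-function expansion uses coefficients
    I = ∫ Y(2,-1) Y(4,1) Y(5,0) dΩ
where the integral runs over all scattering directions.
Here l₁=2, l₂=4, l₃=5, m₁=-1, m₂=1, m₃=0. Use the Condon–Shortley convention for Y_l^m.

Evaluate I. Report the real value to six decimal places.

0.000000

Σlᵢ=11 odd — θ-integrand is odd under cosθ→−cosθ; I=0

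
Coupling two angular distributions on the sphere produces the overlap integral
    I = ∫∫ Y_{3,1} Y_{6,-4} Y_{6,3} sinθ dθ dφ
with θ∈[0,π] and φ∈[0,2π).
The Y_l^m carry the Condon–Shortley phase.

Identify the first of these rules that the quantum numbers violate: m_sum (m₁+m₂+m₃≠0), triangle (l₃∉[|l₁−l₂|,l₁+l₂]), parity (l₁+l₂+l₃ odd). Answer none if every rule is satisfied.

parity

Σmᵢ = 0  ✓
l₃∈[|l₁−l₂|,l₁+l₂]=[3,9], have l₃=6  ✓
Σlᵢ = 15 ⇒ odd  ✗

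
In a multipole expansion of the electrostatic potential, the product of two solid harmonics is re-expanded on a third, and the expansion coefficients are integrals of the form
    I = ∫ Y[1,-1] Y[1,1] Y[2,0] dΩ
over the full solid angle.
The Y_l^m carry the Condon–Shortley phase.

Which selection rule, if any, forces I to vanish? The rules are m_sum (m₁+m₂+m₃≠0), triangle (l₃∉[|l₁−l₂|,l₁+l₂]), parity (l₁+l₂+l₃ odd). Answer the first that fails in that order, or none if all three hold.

none

Σmᵢ = 0  ✓
l₃∈[|l₁−l₂|,l₁+l₂]=[0,2], have l₃=2  ✓
Σlᵢ = 4 ⇒ even  ✓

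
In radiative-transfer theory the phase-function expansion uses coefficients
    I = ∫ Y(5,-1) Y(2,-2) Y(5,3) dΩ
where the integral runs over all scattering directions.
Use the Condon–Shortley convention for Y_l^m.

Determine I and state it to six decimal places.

0.171169

Rules hold: Σm=0, L=12 even, 3≤5≤7.
N = 11·5·11 = 605
Δ = 2!·8!·2!/13! = 1/38610
Racah Σ t=0..2: t=0:+1/2880 t=1:−1/576 t=2:+1/2880 = -1/960
⇒ 3j(5 2 5; 0 0 0)² = 10/429, sgn +1
Racah Σ t=0..0: t=0:+1/5760 = 1/5760
⇒ 3j(5 2 5; -1 -2 3)² = 56/2145, sgn +1
4πI² = N·(3j₀)²·(3jₘ)² = 560/1521
I = +1·√(0.368179/4π) = 0.17116875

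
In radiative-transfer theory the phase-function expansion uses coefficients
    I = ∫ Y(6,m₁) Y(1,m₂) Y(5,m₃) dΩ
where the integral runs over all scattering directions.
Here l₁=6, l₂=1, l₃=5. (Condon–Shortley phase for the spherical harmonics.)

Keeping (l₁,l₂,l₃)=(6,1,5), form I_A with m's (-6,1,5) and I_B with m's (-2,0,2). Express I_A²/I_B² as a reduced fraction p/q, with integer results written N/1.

33/16

Shared (l₁,l₂,l₃)=(6,1,5): N and (l;000)² cancel in I_A²/I_B².
A: Δ = 2!·10!·0!/13! = 1/858; Racah Σ t=2..2: t=2:+1/7257600 = 1/7257600; ⇒ 3j(6 1 5; -6 1 5)² = 1/13, sgn +1
B: Δ = 2!·10!·0!/13! = 1/858; Racah Σ t=1..1: t=1:−1/30240 = -1/30240; ⇒ 3j(6 1 5; -2 0 2)² = 16/429, sgn +1
I_A²/I_B² = (1/13)/(16/429) = 33/16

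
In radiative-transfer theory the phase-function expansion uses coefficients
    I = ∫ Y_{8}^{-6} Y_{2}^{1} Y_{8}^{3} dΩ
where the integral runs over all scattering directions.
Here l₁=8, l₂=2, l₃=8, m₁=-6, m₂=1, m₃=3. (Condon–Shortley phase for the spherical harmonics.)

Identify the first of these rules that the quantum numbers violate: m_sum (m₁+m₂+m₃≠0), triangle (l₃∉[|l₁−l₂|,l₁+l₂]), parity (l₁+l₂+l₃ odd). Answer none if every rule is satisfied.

Σmᵢ = -2  ✗
l₃∈[|l₁−l₂|,l₁+l₂]=[6,10], have l₃=8
Σlᵢ = 18 ⇒ even

m_sum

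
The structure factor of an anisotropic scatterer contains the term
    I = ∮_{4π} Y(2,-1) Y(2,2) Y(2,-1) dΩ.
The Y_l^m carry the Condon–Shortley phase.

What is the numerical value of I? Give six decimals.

0.220728

Rules hold: Σm=0, L=6 even, 0≤2≤4.
N = 5·5·5 = 125
Δ = 2!·2!·2!/7! = 1/630
Racah Σ t=0..2: t=0:+1/8 t=1:−1/1 t=2:+1/8 = -3/4
⇒ 3j(2 2 2; 0 0 0)² = 2/35, sgn -1
Racah Σ t=2..2: t=2:+1/4 = 1/4
⇒ 3j(2 2 2; -1 2 -1)² = 3/35, sgn -1
4πI² = N·(3j₀)²·(3jₘ)² = 30/49
I = +1·√(0.612245/4π) = 0.22072812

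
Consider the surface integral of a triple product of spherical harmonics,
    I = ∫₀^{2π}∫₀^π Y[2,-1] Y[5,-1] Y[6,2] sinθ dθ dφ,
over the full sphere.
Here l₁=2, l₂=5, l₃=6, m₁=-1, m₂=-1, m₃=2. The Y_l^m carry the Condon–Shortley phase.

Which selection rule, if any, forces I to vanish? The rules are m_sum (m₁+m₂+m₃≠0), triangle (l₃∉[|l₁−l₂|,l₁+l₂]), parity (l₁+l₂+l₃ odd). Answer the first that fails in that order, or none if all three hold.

parity

Σmᵢ = 0  ✓
l₃∈[|l₁−l₂|,l₁+l₂]=[3,7], have l₃=6  ✓
Σlᵢ = 13 ⇒ odd  ✗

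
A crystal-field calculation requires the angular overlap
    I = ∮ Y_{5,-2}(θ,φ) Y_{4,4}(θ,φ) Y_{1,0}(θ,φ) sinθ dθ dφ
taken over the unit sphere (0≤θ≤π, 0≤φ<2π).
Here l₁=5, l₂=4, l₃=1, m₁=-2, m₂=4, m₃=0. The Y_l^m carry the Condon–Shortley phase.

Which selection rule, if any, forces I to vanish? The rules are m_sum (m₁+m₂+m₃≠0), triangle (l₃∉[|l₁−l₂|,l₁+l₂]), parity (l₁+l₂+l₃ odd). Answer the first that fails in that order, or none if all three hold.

m_sum

Σmᵢ = 2  ✗
l₃∈[|l₁−l₂|,l₁+l₂]=[1,9], have l₃=1
Σlᵢ = 10 ⇒ even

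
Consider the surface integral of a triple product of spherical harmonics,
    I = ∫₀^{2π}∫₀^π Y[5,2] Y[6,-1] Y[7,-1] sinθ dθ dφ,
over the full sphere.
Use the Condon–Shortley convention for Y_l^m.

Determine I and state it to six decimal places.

0.115962

Checks pass: Σm=0; 18 even; l₃=7∈[1,11].
(2·5+1)(2·6+1)(2·7+1) = 2145
Δ: 4! 6! 8! / 19! → 1/174594420
sum: t=0:+1/4147200 t=1:−1/207360 t=2:+1/82944 t=3:−1/207360 t=4:+1/4147200 = 1/345600
3j²(5 6 7; 0 0 0) = Δ·Π!·Σ² = 420/46189  (sign -1)
sum: t=0:+1/622080 t=1:−1/165888 t=2:+1/345600 t=3:−1/6220800 = -7/4147200
3j²(5 6 7; 2 -1 -1) = Δ·Π!·Σ² = 2401/277134  (sign -1)
combine: 4πI² = 2145·420/46189·2401/277134 = 2521050/14919047
take √, sign +1: I = 0.11596188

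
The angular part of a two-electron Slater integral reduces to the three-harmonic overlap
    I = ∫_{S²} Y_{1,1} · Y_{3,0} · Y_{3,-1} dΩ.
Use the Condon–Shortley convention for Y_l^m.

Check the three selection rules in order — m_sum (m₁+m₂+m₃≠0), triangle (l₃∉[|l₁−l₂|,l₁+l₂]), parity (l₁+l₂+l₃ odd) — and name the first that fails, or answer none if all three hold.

m₁+m₂+m₃ = 1 + 0 − 1 = 0  ✓
triangle: |1−3|=2 ≤ l₃=3 ≤ 1+3=4  ✓
parity: l₁+l₂+l₃ = 7 is odd  ✗

parity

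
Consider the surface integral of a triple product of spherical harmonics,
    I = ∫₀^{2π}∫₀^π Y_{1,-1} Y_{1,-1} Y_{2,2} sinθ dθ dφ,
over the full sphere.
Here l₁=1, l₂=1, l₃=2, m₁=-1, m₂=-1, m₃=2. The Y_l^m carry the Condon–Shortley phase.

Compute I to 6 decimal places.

m-sum 0 ✓  L=4 even ✓  0≤2≤2 ✓
Π(2lᵢ+1) = 3×3×5 = 45
triangle coeff Δ(1,1,2) = 1/30
Σ_t [0,0]: t=0:+1/1 = 1/1
(3j)²=2/15 [(1 1 2; 0 0 0)], sign=+1
Σ_t [0,0]: t=0:+1/4 = 1/4
(3j)²=1/5 [(1 1 2; -1 -1 2)], sign=+1
⇒ 4πI² = 6/5
I = (+1)√(6/5/(4π)) = 0.30901936

0.309019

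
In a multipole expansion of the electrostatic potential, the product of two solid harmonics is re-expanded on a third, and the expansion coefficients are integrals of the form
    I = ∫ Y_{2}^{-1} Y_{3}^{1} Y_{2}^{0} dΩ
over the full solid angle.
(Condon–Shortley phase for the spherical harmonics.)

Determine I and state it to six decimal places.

l₁+l₂+l₃=7 is odd: 3j(l;000)=0 ⇒ I=0

0.000000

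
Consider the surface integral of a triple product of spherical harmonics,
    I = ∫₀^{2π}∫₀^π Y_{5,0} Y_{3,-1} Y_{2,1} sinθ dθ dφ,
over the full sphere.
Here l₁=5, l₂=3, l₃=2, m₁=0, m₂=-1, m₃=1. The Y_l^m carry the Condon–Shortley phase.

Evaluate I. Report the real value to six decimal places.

0.169433

m-sum 0 ✓  L=10 even ✓  2≤2≤8 ✓
Π(2lᵢ+1) = 11×7×5 = 385
triangle coeff Δ(5,3,2) = 1/2310
Σ_t [3,3]: t=3:−1/144 = -1/144
(3j)²=10/231 [(5 3 2; 0 0 0)], sign=-1
Σ_t [2,2]: t=2:+1/288 = 1/288
(3j)²=5/231 [(5 3 2; 0 -1 1)], sign=-1
⇒ 4πI² = 250/693
I = (+1)√(250/693/(4π)) = 0.16943318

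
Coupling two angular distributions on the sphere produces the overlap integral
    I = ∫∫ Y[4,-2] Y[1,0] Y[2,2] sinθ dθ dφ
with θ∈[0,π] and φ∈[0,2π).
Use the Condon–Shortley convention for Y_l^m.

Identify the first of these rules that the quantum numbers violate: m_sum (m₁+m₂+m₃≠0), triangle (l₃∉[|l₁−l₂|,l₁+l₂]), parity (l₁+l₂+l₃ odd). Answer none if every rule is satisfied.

m₁+m₂+m₃ = -2 + 0 + 2 = 0  ✓
triangle: |4−1|=3 ≤ l₃=2 ≤ 4+1=5  ✗
parity: l₁+l₂+l₃ = 7 is odd

triangle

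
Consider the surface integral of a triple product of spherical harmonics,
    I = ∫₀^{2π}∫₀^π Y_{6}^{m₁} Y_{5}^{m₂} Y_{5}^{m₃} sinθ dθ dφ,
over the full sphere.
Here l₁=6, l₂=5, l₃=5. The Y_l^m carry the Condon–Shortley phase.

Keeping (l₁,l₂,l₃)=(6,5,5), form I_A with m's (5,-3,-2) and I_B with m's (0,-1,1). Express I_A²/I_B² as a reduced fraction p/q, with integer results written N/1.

l's match ⇒ only the (l;m) 3-j factors differ between A and B.
A: triangle coeff Δ(6,5,5) = 1/28588560; Σ_t [0,1]: t=0:+1/345600 t=1:−1/518400 = 1/1036800; (3j)²=7/2210 [(6 5 5; 5 -3 -2)], sign=-1
B: triangle coeff Δ(6,5,5) = 1/28588560; Σ_t [0,4]: t=0:+1/12441600 t=1:−1/86400 t=2:+1/9216 t=3:−1/7776 t=4:+1/55296 = -7/518400; (3j)²=12/12155 [(6 5 5; 0 -1 1)], sign=-1
I_A²/I_B² = (7/2210)/(12/12155) = 77/24

77/24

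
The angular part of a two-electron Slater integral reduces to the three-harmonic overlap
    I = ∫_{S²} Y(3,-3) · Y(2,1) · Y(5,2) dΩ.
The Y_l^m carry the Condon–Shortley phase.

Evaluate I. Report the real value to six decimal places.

0.063396

Checks pass: Σm=0; 10 even; l₃=5∈[1,5].
(2·3+1)(2·2+1)(2·5+1) = 385
Δ: 0! 6! 4! / 11! → 1/2310
sum: t=0:+1/144 = 1/144
3j²(3 2 5; 0 0 0) = Δ·Π!·Σ² = 10/231  (sign -1)
sum: t=0:+1/4320 = 1/4320
3j²(3 2 5; -3 1 2) = Δ·Π!·Σ² = 1/330  (sign -1)
combine: 4πI² = 385·10/231·1/330 = 5/99
take √, sign +1: I = 0.06339609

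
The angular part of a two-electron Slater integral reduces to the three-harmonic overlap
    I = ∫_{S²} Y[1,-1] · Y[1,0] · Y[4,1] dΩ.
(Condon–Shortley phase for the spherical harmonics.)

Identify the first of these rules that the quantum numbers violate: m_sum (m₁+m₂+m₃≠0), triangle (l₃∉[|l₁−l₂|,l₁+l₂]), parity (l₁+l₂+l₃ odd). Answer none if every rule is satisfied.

azimuthal sum: -1 + 0 + 1 = 0  ✓
0 ≤ 4 ≤ 2 (triangle on l)  ✗
L = 1 + 1 + 4 = 6 (even)

triangle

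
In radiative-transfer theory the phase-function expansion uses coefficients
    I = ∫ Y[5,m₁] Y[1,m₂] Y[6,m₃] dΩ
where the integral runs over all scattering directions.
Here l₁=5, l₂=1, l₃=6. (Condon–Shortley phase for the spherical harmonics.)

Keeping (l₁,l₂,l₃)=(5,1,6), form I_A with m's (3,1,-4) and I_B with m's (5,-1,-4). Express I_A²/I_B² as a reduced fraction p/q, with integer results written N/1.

45/1

l's match ⇒ only the (l;m) 3-j factors differ between A and B.
A: triangle coeff Δ(5,1,6) = 1/858; Σ_t [0,0]: t=0:+1/161280 = 1/161280; (3j)²=15/286 [(5 1 6; 3 1 -4)], sign=+1
B: triangle coeff Δ(5,1,6) = 1/858; Σ_t [0,0]: t=0:+1/7257600 = 1/7257600; (3j)²=1/858 [(5 1 6; 5 -1 -4)], sign=+1
I_A²/I_B² = (15/286)/(1/858) = 45/1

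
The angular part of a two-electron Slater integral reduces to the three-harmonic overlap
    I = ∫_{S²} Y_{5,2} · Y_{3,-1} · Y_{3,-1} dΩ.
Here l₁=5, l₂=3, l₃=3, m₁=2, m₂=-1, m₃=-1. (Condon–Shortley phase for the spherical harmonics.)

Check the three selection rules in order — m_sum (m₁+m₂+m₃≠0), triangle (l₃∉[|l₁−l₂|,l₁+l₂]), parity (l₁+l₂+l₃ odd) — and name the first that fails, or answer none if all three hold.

Σmᵢ = 0  ✓
l₃∈[|l₁−l₂|,l₁+l₂]=[2,8], have l₃=3  ✓
Σlᵢ = 11 ⇒ odd  ✗

parity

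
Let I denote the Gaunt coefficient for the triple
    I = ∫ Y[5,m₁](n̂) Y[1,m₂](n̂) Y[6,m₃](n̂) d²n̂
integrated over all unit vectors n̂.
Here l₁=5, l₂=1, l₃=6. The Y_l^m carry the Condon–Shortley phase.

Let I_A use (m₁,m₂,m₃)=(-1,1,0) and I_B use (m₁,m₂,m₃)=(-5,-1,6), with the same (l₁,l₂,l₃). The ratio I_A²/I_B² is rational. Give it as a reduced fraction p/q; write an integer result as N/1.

Shared (l₁,l₂,l₃)=(5,1,6): N and (l;000)² cancel in I_A²/I_B².
A: Δ = 0!·10!·2!/13! = 1/858; Racah Σ t=0..0: t=0:+1/34560 = 1/34560; ⇒ 3j(5 1 6; -1 1 0)² = 5/286, sgn +1
B: Δ = 0!·10!·2!/13! = 1/858; Racah Σ t=0..0: t=0:+1/7257600 = 1/7257600; ⇒ 3j(5 1 6; -5 -1 6)² = 1/13, sgn +1
I_A²/I_B² = (5/286)/(1/13) = 5/22

5/22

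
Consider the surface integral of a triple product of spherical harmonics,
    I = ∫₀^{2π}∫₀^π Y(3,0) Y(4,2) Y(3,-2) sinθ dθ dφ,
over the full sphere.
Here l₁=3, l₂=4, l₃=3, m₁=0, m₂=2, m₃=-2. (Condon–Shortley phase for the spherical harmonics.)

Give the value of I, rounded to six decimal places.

Checks pass: Σm=0; 10 even; l₃=3∈[1,7].
(2·3+1)(2·4+1)(2·3+1) = 441
Δ: 4! 2! 4! / 11! → 1/34650
sum: t=1:−1/72 t=2:+1/16 t=3:−1/72 = 5/144
3j²(3 4 3; 0 0 0) = Δ·Π!·Σ² = 2/77  (sign -1)
sum: t=2:+1/96 t=3:−1/72 = -1/288
3j²(3 4 3; 0 2 -2) = Δ·Π!·Σ² = 1/462  (sign +1)
combine: 4πI² = 441·2/77·1/462 = 3/121
take √, sign -1: I = -0.04441841

-0.044418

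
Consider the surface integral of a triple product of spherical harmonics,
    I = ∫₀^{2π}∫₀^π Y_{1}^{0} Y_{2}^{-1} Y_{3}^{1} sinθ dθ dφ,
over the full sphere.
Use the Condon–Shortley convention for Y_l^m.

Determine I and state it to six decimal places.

m-sum 0 ✓  L=6 even ✓  1≤3≤3 ✓
Π(2lᵢ+1) = 3×5×7 = 105
triangle coeff Δ(1,2,3) = 1/105
Σ_t [0,0]: t=0:+1/4 = 1/4
(3j)²=3/35 [(1 2 3; 0 0 0)], sign=-1
Σ_t [0,0]: t=0:+1/6 = 1/6
(3j)²=8/105 [(1 2 3; 0 -1 1)], sign=+1
⇒ 4πI² = 24/35
I = (-1)√(24/35/(4π)) = -0.23359668

-0.233597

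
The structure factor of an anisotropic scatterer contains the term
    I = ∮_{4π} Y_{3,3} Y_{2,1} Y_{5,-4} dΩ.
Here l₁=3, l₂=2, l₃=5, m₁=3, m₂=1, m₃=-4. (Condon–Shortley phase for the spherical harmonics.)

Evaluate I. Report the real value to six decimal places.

0.219610

m-sum 0 ✓  L=10 even ✓  1≤5≤5 ✓
Π(2lᵢ+1) = 7×5×11 = 385
triangle coeff Δ(3,2,5) = 1/2310
Σ_t [0,0]: t=0:+1/144 = 1/144
(3j)²=10/231 [(3 2 5; 0 0 0)], sign=-1
Σ_t [0,0]: t=0:+1/4320 = 1/4320
(3j)²=2/55 [(3 2 5; 3 1 -4)], sign=-1
⇒ 4πI² = 20/33
I = (+1)√(20/33/(4π)) = 0.21961050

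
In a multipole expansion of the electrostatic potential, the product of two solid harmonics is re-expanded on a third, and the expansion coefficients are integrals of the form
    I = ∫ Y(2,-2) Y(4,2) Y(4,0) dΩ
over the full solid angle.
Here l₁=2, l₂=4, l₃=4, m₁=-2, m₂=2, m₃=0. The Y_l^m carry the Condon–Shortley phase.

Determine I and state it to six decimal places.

-0.190365

Rules hold: Σm=0, L=10 even, 2≤4≤6.
N = 5·9·9 = 405
Δ = 2!·2!·6!/11! = 1/13860
Racah Σ t=0..2: t=0:+1/192 t=1:−1/36 t=2:+1/192 = -5/288
⇒ 3j(2 4 4; 0 0 0)² = 20/693, sgn -1
Racah Σ t=2..2: t=2:+1/192 = 1/192
⇒ 3j(2 4 4; -2 2 0)² = 3/77, sgn +1
4πI² = N·(3j₀)²·(3jₘ)² = 2700/5929
I = -1·√(0.455389/4π) = -0.19036462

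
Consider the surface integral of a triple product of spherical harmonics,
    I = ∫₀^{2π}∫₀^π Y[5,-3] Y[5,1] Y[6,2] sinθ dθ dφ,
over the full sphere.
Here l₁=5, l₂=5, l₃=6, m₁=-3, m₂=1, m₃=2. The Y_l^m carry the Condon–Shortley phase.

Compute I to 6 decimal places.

Rules hold: Σm=0, L=16 even, 0≤6≤10.
N = 11·11·13 = 1573
Δ = 4!·6!·6!/17! = 1/28588560
Racah Σ t=0..4: t=0:+1/345600 t=1:−1/13824 t=2:+1/5184 t=3:−1/13824 t=4:+1/345600 = 7/129600
⇒ 3j(5 5 6; 0 0 0)² = 80/7293, sgn +1
Racah Σ t=2..4: t=2:+1/138240 t=3:−1/25920 t=4:+1/55296 = -11/829440
⇒ 3j(5 5 6; -3 1 2)² = 11/1326, sgn -1
4πI² = N·(3j₀)²·(3jₘ)² = 4840/33813
I = -1·√(0.14314/4π) = -0.10672739

-0.106727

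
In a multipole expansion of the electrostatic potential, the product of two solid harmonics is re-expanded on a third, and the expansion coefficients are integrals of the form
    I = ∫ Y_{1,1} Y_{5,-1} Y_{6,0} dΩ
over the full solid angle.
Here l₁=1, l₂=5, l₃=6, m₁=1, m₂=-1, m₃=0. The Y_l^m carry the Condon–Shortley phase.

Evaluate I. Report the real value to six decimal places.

0.158246

m-sum 0 ✓  L=12 even ✓  4≤6≤6 ✓
Π(2lᵢ+1) = 3×11×13 = 429
triangle coeff Δ(1,5,6) = 1/858
Σ_t [0,0]: t=0:+1/14400 = 1/14400
(3j)²=6/143 [(1 5 6; 0 0 0)], sign=+1
Σ_t [0,0]: t=0:+1/34560 = 1/34560
(3j)²=5/286 [(1 5 6; 1 -1 0)], sign=+1
⇒ 4πI² = 45/143
I = (+1)√(45/143/(4π)) = 0.15824621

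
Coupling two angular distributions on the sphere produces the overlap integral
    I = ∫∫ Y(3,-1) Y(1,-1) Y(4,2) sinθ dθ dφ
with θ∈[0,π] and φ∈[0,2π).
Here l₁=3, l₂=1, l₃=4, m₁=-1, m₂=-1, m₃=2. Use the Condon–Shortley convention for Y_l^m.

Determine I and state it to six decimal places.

m-sum 0 ✓  L=8 even ✓  2≤4≤4 ✓
Π(2lᵢ+1) = 7×3×9 = 189
triangle coeff Δ(3,1,4) = 1/252
Σ_t [0,0]: t=0:+1/36 = 1/36
(3j)²=4/63 [(3 1 4; 0 0 0)], sign=+1
Σ_t [0,0]: t=0:+1/96 = 1/96
(3j)²=5/84 [(3 1 4; -1 -1 2)], sign=+1
⇒ 4πI² = 5/7
I = (+1)√(5/7/(4π)) = 0.23841361

0.238414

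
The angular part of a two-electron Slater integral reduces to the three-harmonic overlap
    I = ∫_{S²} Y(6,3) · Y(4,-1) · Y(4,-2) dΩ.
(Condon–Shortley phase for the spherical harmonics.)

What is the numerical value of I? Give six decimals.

-0.103072

m-sum 0 ✓  L=14 even ✓  2≤4≤10 ✓
Π(2lᵢ+1) = 13×9×9 = 1053
triangle coeff Δ(6,4,4) = 1/1261260
Σ_t [2,4]: t=2:+1/4608 t=3:−1/1296 t=4:+1/4608 = -7/20736
(3j)²=20/1287 [(6 4 4; 0 0 0)], sign=-1
Σ_t [1,3]: t=1:−1/11520 t=2:+1/5760 t=3:−1/51840 = 7/103680
(3j)²=7/858 [(6 4 4; 3 -1 -2)], sign=+1
⇒ 4πI² = 210/1573
I = (-1)√(210/1573/(4π)) = -0.10307192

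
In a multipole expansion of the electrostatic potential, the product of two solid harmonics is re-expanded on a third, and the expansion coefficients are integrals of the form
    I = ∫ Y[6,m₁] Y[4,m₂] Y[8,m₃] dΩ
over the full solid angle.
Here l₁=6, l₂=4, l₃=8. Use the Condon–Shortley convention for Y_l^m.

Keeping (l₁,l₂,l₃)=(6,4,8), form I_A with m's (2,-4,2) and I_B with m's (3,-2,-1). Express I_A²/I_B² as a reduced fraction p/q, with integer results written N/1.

l's match ⇒ only the (l;m) 3-j factors differ between A and B.
A: triangle coeff Δ(6,4,8) = 1/23279256; Σ_t [0,0]: t=0:+1/24883200 = 1/24883200; (3j)²=980/138567 [(6 4 8; 2 -4 2)], sign=+1
B: triangle coeff Δ(6,4,8) = 1/23279256; Σ_t [0,2]: t=0:+1/2903040 t=1:−1/9676800 t=2:+1/522547200 = 127/522547200; (3j)²=16129/1108536 [(6 4 8; 3 -2 -1)], sign=-1
I_A²/I_B² = (980/138567)/(16129/1108536) = 7840/16129

7840/16129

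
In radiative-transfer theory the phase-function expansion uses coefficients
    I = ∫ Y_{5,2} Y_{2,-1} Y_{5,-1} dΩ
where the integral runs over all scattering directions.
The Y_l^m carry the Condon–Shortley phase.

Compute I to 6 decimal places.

m-sum 0 ✓  L=12 even ✓  3≤5≤7 ✓
Π(2lᵢ+1) = 11×5×11 = 605
triangle coeff Δ(5,2,5) = 1/38610
Σ_t [0,2]: t=0:+1/2880 t=1:−1/576 t=2:+1/2880 = -1/960
(3j)²=10/429 [(5 2 5; 0 0 0)], sign=+1
Σ_t [0,1]: t=0:+1/1440 t=1:−1/2880 = 1/2880
(3j)²=7/715 [(5 2 5; 2 -1 -1)], sign=+1
⇒ 4πI² = 70/507
I = (+1)√(70/507/(4π)) = 0.10481902

0.104819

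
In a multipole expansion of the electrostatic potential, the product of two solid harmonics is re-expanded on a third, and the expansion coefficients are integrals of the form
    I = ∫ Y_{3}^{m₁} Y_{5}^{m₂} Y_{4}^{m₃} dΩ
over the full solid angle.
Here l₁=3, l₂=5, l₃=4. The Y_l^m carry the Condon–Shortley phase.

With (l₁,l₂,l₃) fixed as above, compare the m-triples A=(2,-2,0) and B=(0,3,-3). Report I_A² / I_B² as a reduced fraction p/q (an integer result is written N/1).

25/63

Same 3,5,4: normalisation and zero-m 3j drop out of the ratio.
A: Δ: 4! 2! 6! / 13! → 1/180180; sum: t=0:+1/864 t=1:−1/576 = -1/1728; 3j²(3 5 4; 2 -2 0) = Δ·Π!·Σ² = 5/1287  (sign -1)
B: Δ: 4! 2! 6! / 13! → 1/180180; sum: t=2:+1/2880 t=3:−1/1440 = -1/2880; 3j²(3 5 4; 0 3 -3) = Δ·Π!·Σ² = 7/715  (sign +1)
I_A²/I_B² = (5/1287)/(7/715) = 25/63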